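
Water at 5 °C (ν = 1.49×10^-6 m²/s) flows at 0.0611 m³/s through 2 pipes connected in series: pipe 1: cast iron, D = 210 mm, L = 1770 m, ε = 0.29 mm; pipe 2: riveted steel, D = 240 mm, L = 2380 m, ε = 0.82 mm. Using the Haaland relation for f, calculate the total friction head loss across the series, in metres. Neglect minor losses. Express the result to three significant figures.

Pipe 1: V = 1.764 m/s, Re = 2.49×10^5, ε/D = 0.00138, f = 0.02213, h_1 = f(L/D)V²/2g = 29.59 m
Pipe 2: V = 1.351 m/s, Re = 2.18×10^5, ε/D = 0.00342, f = 0.02771, h_2 = f(L/D)V²/2g = 25.55 m
Series → Q common, losses add: H = Σh = 55.14 m

H ≈ 55.1 m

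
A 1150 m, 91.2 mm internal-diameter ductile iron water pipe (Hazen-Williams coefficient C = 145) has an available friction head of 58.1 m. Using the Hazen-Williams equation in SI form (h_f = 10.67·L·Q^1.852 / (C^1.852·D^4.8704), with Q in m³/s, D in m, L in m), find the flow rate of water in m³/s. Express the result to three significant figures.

Rearranging: Q = [h_f·C^1.852·D^4.8704 / (10.67·L)]^(1/1.852)
Q = [58.1·145^1.852·0.0912^4.8704 / (10.67·1150)]^0.540 = 0.01483 m³/s

Q ≈ 0.0148 m³/s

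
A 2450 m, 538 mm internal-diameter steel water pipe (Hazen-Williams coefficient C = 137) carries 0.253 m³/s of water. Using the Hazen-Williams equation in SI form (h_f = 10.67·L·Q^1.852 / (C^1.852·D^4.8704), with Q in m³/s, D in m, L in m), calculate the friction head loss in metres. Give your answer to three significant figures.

h_f = 10.67·2450·0.253^1.852 / (137^1.852·0.538^4.8704) = 4.633 m

h_f ≈ 4.63 m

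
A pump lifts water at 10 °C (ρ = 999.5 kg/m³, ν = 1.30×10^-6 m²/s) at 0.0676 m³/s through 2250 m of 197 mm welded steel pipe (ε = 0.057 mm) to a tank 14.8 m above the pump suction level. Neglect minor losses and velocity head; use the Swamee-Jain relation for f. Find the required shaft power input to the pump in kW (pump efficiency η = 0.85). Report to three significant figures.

V = 4Q/(πD²) = 2.218 m/s; Re = 3.36×10^5; ε/D = 2.89×10^-4; f = 0.01681
h_f = f(L/D)V²/2g = 48.13 m
Total head H = z + h_f = 14.8 + 48.13 = 62.93 m
P_hyd = ρgQH = 999.5·9.81·0.0676·62.93 = 41.71 kW
P_shaft = P_hyd/η = 41.71/0.85 = 49.07 kW

P_shaft ≈ 49.1 kW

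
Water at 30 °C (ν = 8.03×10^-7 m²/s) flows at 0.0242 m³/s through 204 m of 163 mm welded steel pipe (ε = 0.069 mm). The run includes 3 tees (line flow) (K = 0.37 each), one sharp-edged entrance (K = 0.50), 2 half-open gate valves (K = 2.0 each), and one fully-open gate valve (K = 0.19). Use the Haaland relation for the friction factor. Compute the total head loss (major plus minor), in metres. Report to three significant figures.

V = 4Q/(πD²) = 1.160 m/s; V²/2g = 0.06855 m
Re = 2.35×10^5, ε/D = 4.23×10^-4 → f = 0.01796 (Haaland)
Major: h_f = f(L/D)·V²/2g = 0.01796·1252·0.06855 = 1.541 m
Minor: ΣK = 5.80; h_m = ΣK·V²/2g = 0.3976 m
Total H_L = 1.541 + 0.3976 = 1.938 m

H_L ≈ 1.94 m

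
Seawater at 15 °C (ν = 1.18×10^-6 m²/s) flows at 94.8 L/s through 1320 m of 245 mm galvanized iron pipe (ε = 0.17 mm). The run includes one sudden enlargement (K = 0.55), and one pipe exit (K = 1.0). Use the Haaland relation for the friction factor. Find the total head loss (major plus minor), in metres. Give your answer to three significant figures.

V = 4Q/(πD²) = 2.011 m/s; V²/2g = 0.2061 m
Re = 4.18×10^5, ε/D = 6.94×10^-4 → f = 0.01883 (Haaland)
Major: h_f = f(L/D)·V²/2g = 0.01883·5388·0.2061 = 20.91 m
Minor: ΣK = 1.55; h_m = ΣK·V²/2g = 0.3195 m
Total H_L = 20.91 + 0.3195 = 21.23 m

H_L ≈ 21.2 m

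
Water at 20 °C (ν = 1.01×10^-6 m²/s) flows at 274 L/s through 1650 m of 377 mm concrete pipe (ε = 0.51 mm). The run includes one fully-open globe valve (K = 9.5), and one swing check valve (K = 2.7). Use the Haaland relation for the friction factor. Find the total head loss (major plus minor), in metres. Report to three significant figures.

V = 4Q/(πD²) = 2.455 m/s; V²/2g = 0.3071 m
Re = 9.16×10^5, ε/D = 0.00135 → f = 0.02144 (Haaland)
Major: h_f = f(L/D)·V²/2g = 0.02144·4377·0.3071 = 28.81 m
Minor: ΣK = 12.2; h_m = ΣK·V²/2g = 3.746 m
Total H_L = 28.81 + 3.746 = 32.56 m

H_L ≈ 32.6 m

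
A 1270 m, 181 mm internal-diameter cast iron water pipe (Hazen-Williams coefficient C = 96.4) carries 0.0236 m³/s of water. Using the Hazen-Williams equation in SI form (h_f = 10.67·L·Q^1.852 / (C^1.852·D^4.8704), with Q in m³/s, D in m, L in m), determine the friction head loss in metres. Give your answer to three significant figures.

h_f = 10.67·1270·0.0236^1.852 / (96.4^1.852·0.181^4.8704) = 11.47 m

h_f ≈ 11.5 m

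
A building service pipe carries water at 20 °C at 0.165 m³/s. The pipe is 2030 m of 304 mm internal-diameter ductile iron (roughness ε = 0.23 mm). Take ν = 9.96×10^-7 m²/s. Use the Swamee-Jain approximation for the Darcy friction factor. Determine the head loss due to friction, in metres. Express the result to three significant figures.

V = 4Q/(πD²) = 4·0.165/(π·0.304²) = 2.273 m/s
Re = VD/ν = 2.273·0.304/9.96×10^-7 = 6.94×10^5 → turbulent
ε/D = 0.23/304 = 7.57×10^-4
Swamee-Jain: f = 0.01901
h_f = f(L/D)V²/(2g) = 0.01901·(2030/0.304)·2.273²/(2·9.81) = 33.43 m

h_f ≈ 33.4 m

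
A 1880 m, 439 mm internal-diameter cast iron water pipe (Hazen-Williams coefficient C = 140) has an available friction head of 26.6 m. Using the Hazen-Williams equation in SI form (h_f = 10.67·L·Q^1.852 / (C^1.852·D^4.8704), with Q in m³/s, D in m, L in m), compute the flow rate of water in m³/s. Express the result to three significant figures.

Q ≈ 0.449 m³/s

Rearranging: Q = [h_f·C^1.852·D^4.8704 / (10.67·L)]^(1/1.852)
Q = [26.6·140^1.852·0.439^4.8704 / (10.67·1880)]^0.540 = 0.4489 m³/s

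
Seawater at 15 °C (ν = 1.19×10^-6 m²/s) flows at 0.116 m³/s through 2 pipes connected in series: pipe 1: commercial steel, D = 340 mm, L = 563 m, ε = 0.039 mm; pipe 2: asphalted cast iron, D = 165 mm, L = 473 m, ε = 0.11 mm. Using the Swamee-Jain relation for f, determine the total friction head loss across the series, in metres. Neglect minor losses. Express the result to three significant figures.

Pipe 1: V = 1.278 m/s, Re = 3.65×10^5, ε/D = 1.15×10^-4, f = 0.01519, h_1 = f(L/D)V²/2g = 2.092 m
Pipe 2: V = 5.425 m/s, Re = 7.52×10^5, ε/D = 6.67×10^-4, f = 0.01848, h_2 = f(L/D)V²/2g = 79.45 m
Series → Q common, losses add: H = Σh = 81.54 m

H ≈ 81.5 m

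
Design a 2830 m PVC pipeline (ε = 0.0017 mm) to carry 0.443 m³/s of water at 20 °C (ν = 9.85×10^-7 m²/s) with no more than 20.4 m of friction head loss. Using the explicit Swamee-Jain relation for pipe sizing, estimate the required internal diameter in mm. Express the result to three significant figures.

Swamee-Jain (Type III): D = 0.66·[ε^1.25·(LQ²/(gh_f))^4.75 + ν·Q^9.4·(L/(gh_f))^5.2]^0.04
LQ²/(gh_f) = 2.775; L/(gh_f) = 14.14
Term 1 = ε^1.25·(…)^4.75 = 7.83×10^-6; Term 2 = ν·Q^9.4·(…)^5.2 = 4.49×10^-4
D = 0.66·(7.83×10^-6 + 4.49×10^-4)^0.04 = 0.4852 m = 485 mm
Check: V = 2.40 m/s, Re = 1.18×10^6, f = 0.01139, h_f = 19.4 m ≈ 20.4 m ✓

D ≈ 485 mm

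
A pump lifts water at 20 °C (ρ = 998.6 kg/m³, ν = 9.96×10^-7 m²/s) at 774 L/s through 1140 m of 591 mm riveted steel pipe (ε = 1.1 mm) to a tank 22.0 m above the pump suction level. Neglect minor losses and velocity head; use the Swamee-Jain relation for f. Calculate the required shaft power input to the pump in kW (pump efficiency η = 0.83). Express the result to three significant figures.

V = 4Q/(πD²) = 2.821 m/s; Re = 1.67×10^6; ε/D = 0.00186; f = 0.02315
h_f = f(L/D)V²/2g = 18.12 m
Total head H = z + h_f = 22.0 + 18.12 = 40.12 m
P_hyd = ρgQH = 998.6·9.81·0.774·40.12 = 304.2 kW
P_shaft = P_hyd/η = 304.2/0.83 = 366.5 kW

P_shaft ≈ 366 kW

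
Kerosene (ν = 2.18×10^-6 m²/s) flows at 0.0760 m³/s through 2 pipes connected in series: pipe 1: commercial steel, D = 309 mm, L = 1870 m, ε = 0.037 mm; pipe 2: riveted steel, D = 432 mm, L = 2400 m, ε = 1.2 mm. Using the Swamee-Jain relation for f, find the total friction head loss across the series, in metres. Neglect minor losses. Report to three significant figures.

Pipe 1: V = 1.013 m/s, Re = 1.44×10^5, ε/D = 1.20×10^-4, f = 0.01743, h_1 = f(L/D)V²/2g = 5.523 m
Pipe 2: V = 0.5185 m/s, Re = 1.03×10^5, ε/D = 0.00278, f = 0.02719, h_2 = f(L/D)V²/2g = 2.070 m
Series → Q common, losses add: H = Σh = 7.593 m

H ≈ 7.59 m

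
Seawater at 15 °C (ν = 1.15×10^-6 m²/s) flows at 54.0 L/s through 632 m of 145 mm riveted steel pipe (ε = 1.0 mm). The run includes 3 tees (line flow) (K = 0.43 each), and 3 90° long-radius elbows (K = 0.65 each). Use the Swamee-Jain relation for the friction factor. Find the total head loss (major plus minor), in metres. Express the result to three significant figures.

H_L ≈ 82.2 m

V = 4Q/(πD²) = 3.270 m/s; V²/2g = 0.5451 m
Re = 4.12×10^5, ε/D = 0.00690 → f = 0.03384 (Swamee-Jain)
Major: h_f = f(L/D)·V²/2g = 0.03384·4359·0.5451 = 80.40 m
Minor: ΣK = 3.24; h_m = ΣK·V²/2g = 1.766 m
Total H_L = 80.40 + 1.766 = 82.17 m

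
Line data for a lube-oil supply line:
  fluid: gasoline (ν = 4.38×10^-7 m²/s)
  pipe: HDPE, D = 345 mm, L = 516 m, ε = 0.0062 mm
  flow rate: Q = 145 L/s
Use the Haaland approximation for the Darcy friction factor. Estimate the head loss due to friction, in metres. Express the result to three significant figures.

h_f ≈ 2.13 m

V = 4Q/(πD²) = 4·0.145/(π·0.345²) = 1.551 m/s
Re = VD/ν = 1.551·0.345/4.38×10^-7 = 1.22×10^6 → turbulent
ε/D = 0.0062/345 = 1.80×10^-5
Haaland: f = 0.01159
h_f = f(L/D)V²/(2g) = 0.01159·(516/0.345)·1.551²/(2·9.81) = 2.126 m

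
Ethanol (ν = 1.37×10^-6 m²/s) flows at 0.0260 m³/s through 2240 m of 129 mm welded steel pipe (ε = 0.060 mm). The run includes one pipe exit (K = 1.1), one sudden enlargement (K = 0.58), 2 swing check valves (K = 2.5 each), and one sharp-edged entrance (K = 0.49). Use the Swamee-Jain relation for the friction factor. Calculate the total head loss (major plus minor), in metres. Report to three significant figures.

V = 4Q/(πD²) = 1.989 m/s; V²/2g = 0.2017 m
Re = 1.87×10^5, ε/D = 4.65×10^-4 → f = 0.01886 (Swamee-Jain)
Major: h_f = f(L/D)·V²/2g = 0.01886·17364·0.2017 = 66.07 m
Minor: ΣK = 7.17; h_m = ΣK·V²/2g = 1.446 m
Total H_L = 66.07 + 1.446 = 67.52 m

H_L ≈ 67.5 m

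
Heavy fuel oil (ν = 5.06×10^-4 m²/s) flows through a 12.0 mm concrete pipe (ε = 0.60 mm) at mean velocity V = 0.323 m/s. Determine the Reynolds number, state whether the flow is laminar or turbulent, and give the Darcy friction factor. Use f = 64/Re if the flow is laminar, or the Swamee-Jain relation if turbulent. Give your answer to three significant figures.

Re ≈ 7.66; laminar; f = 64/Re ≈ 8.36

Re = VD/ν = 0.3230·0.0120/5.06×10^-4 = 7.66
Re < 2300 → laminar → f = 64/Re = 8.355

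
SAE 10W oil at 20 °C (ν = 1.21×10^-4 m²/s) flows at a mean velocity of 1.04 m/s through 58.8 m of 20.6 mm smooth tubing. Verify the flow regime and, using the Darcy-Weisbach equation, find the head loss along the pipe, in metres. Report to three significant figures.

Re = VD/ν = 1.04·0.02060/1.21×10^-4 = 177 → laminar (Re < 2300)
f = 64/Re = 0.3615
h_f = f(L/D)V²/(2g) = 0.3615·(58.8/0.02060)·1.04²/(2·9.81) = 56.88 m

h_f ≈ 56.9 m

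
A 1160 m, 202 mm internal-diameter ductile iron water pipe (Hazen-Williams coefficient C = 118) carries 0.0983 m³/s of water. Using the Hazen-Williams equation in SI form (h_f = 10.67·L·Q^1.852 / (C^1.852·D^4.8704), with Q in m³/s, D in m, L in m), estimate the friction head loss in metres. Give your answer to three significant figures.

h_f = 10.67·1160·0.0983^1.852 / (118^1.852·0.202^4.8704) = 59.28 m

h_f ≈ 59.3 m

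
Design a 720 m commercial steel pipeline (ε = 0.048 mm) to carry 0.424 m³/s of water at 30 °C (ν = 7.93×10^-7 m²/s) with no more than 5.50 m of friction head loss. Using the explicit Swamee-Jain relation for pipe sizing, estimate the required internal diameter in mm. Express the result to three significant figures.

D ≈ 484 mm

Swamee-Jain (Type III): D = 0.66·[ε^1.25·(LQ²/(gh_f))^4.75 + ν·Q^9.4·(L/(gh_f))^5.2]^0.04
LQ²/(gh_f) = 2.399; L/(gh_f) = 13.34
Term 1 = ε^1.25·(…)^4.75 = 2.55×10^-4; Term 2 = ν·Q^9.4·(…)^5.2 = 1.77×10^-4
D = 0.66·(2.55×10^-4 + 1.77×10^-4)^0.04 = 0.4841 m = 484 mm
Check: V = 2.30 m/s, Re = 1.41×10^6, f = 0.01315, h_f = 5.29 m ≈ 5.50 m ✓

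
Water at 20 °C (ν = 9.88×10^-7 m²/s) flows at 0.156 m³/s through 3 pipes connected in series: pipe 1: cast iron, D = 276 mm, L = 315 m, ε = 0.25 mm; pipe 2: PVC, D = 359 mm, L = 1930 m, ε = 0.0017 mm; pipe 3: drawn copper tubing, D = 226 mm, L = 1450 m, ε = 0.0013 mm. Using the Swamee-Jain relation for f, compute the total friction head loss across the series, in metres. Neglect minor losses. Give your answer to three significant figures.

H ≈ 75.4 m

Pipe 1: V = 2.607 m/s, Re = 7.28×10^5, ε/D = 9.06×10^-4, f = 0.01972, h_1 = f(L/D)V²/2g = 7.800 m
Pipe 2: V = 1.541 m/s, Re = 5.60×10^5, ε/D = 4.74×10^-6, f = 0.01291, h_2 = f(L/D)V²/2g = 8.403 m
Pipe 3: V = 3.889 m/s, Re = 8.90×10^5, ε/D = 5.75×10^-6, f = 0.01197, h_3 = f(L/D)V²/2g = 59.21 m
Series → Q common, losses add: H = Σh = 75.41 m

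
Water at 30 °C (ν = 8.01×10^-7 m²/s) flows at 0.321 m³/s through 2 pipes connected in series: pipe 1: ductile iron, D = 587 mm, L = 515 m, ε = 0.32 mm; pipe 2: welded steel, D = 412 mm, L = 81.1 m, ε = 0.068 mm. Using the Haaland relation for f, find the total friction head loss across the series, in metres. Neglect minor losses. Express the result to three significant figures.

H ≈ 1.92 m

Pipe 1: V = 1.186 m/s, Re = 8.69×10^5, ε/D = 5.45×10^-4, f = 0.01753, h_1 = f(L/D)V²/2g = 1.103 m
Pipe 2: V = 2.408 m/s, Re = 1.24×10^6, ε/D = 1.65×10^-4, f = 0.01403, h_2 = f(L/D)V²/2g = 0.8160 m
Series → Q common, losses add: H = Σh = 1.919 m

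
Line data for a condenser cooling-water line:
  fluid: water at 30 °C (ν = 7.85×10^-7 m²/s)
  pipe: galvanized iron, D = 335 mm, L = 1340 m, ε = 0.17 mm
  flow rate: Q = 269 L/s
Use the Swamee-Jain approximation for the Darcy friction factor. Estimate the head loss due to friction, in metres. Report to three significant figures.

V = 4Q/(πD²) = 4·0.269/(π·0.335²) = 3.052 m/s
Re = VD/ν = 3.052·0.335/7.85×10^-7 = 1.30×10^6 → turbulent
ε/D = 0.17/335 = 5.07×10^-4
Swamee-Jain: f = 0.01723
h_f = f(L/D)V²/(2g) = 0.01723·(1340/0.335)·3.052²/(2·9.81) = 32.72 m

h_f ≈ 32.7 m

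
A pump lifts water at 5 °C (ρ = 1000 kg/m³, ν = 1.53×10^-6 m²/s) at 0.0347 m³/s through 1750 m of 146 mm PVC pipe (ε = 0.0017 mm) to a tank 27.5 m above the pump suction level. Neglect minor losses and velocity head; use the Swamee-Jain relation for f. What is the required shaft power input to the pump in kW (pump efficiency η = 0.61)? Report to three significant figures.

P_shaft ≈ 38.3 kW

V = 4Q/(πD²) = 2.073 m/s; Re = 1.98×10^5; ε/D = 1.16×10^-5; f = 0.01567
h_f = f(L/D)V²/2g = 41.13 m
Total head H = z + h_f = 27.5 + 41.13 = 68.63 m
P_hyd = ρgQH = 1000·9.81·0.0347·68.63 = 23.36 kW
P_shaft = P_hyd/η = 23.36/0.61 = 38.30 kW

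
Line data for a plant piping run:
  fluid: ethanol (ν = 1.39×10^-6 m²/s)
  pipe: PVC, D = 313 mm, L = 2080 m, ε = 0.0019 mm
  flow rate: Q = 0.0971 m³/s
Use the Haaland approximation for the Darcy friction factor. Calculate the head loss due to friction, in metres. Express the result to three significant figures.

V = 4Q/(πD²) = 4·0.0971/(π·0.313²) = 1.262 m/s
Re = VD/ν = 1.262·0.313/1.39×10^-6 = 2.84×10^5 → turbulent
ε/D = 0.0019/313 = 6.07×10^-6
Haaland: f = 0.01454
h_f = f(L/D)V²/(2g) = 0.01454·(2080/0.313)·1.262²/(2·9.81) = 7.840 m

h_f ≈ 7.84 m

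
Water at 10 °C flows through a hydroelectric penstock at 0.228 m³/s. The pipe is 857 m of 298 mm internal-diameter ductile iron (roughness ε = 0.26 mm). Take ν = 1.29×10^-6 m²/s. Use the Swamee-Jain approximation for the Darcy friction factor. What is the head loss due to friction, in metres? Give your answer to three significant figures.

h_f ≈ 30.6 m

V = 4Q/(πD²) = 4·0.228/(π·0.298²) = 3.269 m/s
Re = VD/ν = 3.269·0.298/1.29×10^-6 = 7.55×10^5 → turbulent
ε/D = 0.26/298 = 8.72×10^-4
Swamee-Jain: f = 0.01955
h_f = f(L/D)V²/(2g) = 0.01955·(857/0.298)·3.269²/(2·9.81) = 30.62 m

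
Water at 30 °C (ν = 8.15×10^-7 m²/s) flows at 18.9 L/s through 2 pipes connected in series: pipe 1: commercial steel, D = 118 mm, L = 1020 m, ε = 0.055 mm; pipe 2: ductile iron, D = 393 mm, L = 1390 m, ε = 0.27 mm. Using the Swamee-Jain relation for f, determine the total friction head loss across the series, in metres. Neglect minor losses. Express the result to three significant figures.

H ≈ 24.3 m

Pipe 1: V = 1.728 m/s, Re = 2.50×10^5, ε/D = 4.66×10^-4, f = 0.01839, h_1 = f(L/D)V²/2g = 24.20 m
Pipe 2: V = 0.1558 m/s, Re = 7.51×10^4, ε/D = 6.87×10^-4, f = 0.02193, h_2 = f(L/D)V²/2g = 0.09598 m
Series → Q common, losses add: H = Σh = 24.29 m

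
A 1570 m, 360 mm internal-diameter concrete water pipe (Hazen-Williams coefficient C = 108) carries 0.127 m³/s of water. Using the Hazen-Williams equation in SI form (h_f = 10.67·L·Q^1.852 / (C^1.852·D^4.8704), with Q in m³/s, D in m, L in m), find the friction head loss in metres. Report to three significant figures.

h_f = 10.67·1570·0.127^1.852 / (108^1.852·0.360^4.8704) = 9.107 m

h_f ≈ 9.11 m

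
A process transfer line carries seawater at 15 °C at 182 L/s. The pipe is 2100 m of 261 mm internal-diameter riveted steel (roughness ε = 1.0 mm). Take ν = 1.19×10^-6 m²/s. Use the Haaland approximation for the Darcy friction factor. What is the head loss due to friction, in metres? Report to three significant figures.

V = 4Q/(πD²) = 4·0.182/(π·0.261²) = 3.402 m/s
Re = VD/ν = 3.402·0.261/1.19×10^-6 = 7.46×10^5 → turbulent
ε/D = 1.0/261 = 0.00383
Haaland: f = 0.02826
h_f = f(L/D)V²/(2g) = 0.02826·(2100/0.261)·3.402²/(2·9.81) = 134.1 m

h_f ≈ 134 m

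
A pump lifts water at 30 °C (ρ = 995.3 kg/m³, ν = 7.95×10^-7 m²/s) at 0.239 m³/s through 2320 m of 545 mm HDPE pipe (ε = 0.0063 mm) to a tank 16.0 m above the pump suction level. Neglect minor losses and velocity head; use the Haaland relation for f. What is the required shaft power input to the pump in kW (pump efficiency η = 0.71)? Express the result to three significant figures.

V = 4Q/(πD²) = 1.025 m/s; Re = 7.02×10^5; ε/D = 1.16×10^-5; f = 0.01247
h_f = f(L/D)V²/2g = 2.840 m
Total head H = z + h_f = 16.0 + 2.840 = 18.84 m
P_hyd = ρgQH = 995.3·9.81·0.239·18.84 = 43.96 kW
P_shaft = P_hyd/η = 43.96/0.71 = 61.92 kW

P_shaft ≈ 61.9 kW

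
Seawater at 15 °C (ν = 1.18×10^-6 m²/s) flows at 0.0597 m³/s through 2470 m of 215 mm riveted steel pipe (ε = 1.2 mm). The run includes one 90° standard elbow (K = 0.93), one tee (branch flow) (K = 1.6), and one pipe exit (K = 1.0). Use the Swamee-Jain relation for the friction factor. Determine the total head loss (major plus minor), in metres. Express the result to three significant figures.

V = 4Q/(πD²) = 1.644 m/s; V²/2g = 0.1378 m
Re = 3.00×10^5, ε/D = 0.00558 → f = 0.03183 (Swamee-Jain)
Major: h_f = f(L/D)·V²/2g = 0.03183·11488·0.1378 = 50.40 m
Minor: ΣK = 3.53; h_m = ΣK·V²/2g = 0.4865 m
Total H_L = 50.40 + 0.4865 = 50.89 m

H_L ≈ 50.9 m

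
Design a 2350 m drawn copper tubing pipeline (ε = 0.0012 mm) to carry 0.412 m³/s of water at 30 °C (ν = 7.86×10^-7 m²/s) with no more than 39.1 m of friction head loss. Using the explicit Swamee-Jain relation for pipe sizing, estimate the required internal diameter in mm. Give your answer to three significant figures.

Swamee-Jain (Type III): D = 0.66·[ε^1.25·(LQ²/(gh_f))^4.75 + ν·Q^9.4·(L/(gh_f))^5.2]^0.04
LQ²/(gh_f) = 1.040; L/(gh_f) = 6.127
Term 1 = ε^1.25·(…)^4.75 = 4.78×10^-8; Term 2 = ν·Q^9.4·(…)^5.2 = 2.34×10^-6
D = 0.66·(4.78×10^-8 + 2.34×10^-6)^0.04 = 0.3932 m = 393 mm
Check: V = 3.39 m/s, Re = 1.70×10^6, f = 0.01075, h_f = 37.7 m ≈ 39.1 m ✓

D ≈ 393 mm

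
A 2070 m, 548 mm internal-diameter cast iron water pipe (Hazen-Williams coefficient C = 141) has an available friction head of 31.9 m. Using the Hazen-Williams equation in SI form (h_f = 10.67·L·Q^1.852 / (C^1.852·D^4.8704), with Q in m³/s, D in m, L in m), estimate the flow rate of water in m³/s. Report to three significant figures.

Q ≈ 0.848 m³/s

Rearranging: Q = [h_f·C^1.852·D^4.8704 / (10.67·L)]^(1/1.852)
Q = [31.9·141^1.852·0.548^4.8704 / (10.67·2070)]^0.540 = 0.8484 m³/s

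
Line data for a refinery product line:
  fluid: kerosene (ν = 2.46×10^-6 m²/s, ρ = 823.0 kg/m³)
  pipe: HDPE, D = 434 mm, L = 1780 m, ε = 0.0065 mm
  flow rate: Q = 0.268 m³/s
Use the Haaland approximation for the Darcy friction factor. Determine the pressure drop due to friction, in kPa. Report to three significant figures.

V = 4Q/(πD²) = 4·0.268/(π·0.434²) = 1.812 m/s
Re = VD/ν = 1.812·0.434/2.46×10^-6 = 3.20×10^5 → turbulent
ε/D = 0.0065/434 = 1.50×10^-5
Haaland: f = 0.01430
h_f = f(L/D)V²/(2g) = 0.01430·(1780/0.434)·1.812²/(2·9.81) = 9.812 m
Δp = ρg·h_f = 823.0·9.81·9.812 = 79.22 kPa

Δp ≈ 79.2 kPa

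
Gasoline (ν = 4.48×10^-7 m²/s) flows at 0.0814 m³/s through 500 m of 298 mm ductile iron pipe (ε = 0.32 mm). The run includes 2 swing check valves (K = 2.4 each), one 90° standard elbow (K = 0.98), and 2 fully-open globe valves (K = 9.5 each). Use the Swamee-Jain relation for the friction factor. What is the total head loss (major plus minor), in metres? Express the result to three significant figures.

V = 4Q/(πD²) = 1.167 m/s; V²/2g = 0.06942 m
Re = 7.76×10^5, ε/D = 0.00107 → f = 0.02045 (Swamee-Jain)
Major: h_f = f(L/D)·V²/2g = 0.02045·1678·0.06942 = 2.382 m
Minor: ΣK = 24.8; h_m = ΣK·V²/2g = 1.720 m
Total H_L = 2.382 + 1.720 = 4.103 m

H_L ≈ 4.10 m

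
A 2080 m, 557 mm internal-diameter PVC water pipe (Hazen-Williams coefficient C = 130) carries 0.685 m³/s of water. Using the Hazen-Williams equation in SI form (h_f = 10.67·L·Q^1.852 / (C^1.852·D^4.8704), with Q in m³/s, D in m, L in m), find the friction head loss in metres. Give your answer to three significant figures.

h_f ≈ 23.2 m

h_f = 10.67·2080·0.685^1.852 / (130^1.852·0.557^4.8704) = 23.16 m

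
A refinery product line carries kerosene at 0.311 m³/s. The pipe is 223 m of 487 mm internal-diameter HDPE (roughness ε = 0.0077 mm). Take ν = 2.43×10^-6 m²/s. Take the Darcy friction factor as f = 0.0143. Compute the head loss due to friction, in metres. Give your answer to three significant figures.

V = 4Q/(πD²) = 4·0.311/(π·0.487²) = 1.670 m/s
h_f = f(L/D)V²/(2g) = 0.01430·(223/0.487)·1.670²/(2·9.81) = 0.9303 m

h_f ≈ 0.930 m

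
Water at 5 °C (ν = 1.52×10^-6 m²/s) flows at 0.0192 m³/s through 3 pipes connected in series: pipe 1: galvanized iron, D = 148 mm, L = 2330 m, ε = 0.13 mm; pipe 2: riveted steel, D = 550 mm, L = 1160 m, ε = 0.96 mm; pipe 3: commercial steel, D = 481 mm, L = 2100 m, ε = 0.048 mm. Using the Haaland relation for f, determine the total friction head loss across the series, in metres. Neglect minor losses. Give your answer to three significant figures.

H ≈ 21.4 m

Pipe 1: V = 1.116 m/s, Re = 1.09×10^5, ε/D = 8.78×10^-4, f = 0.02137, h_1 = f(L/D)V²/2g = 21.36 m
Pipe 2: V = 0.08081 m/s, Re = 2.92×10^4, ε/D = 0.00175, f = 0.02738, h_2 = f(L/D)V²/2g = 0.01922 m
Pipe 3: V = 0.1057 m/s, Re = 3.34×10^4, ε/D = 9.98×10^-5, f = 0.02294, h_3 = f(L/D)V²/2g = 0.05700 m
Series → Q common, losses add: H = Σh = 21.43 m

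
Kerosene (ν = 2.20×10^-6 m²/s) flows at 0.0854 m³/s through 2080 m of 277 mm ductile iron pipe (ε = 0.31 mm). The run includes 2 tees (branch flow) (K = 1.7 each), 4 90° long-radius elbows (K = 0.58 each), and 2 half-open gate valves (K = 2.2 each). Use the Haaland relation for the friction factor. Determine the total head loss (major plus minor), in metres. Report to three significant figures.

V = 4Q/(πD²) = 1.417 m/s; V²/2g = 0.1024 m
Re = 1.78×10^5, ε/D = 0.00112 → f = 0.02150 (Haaland)
Major: h_f = f(L/D)·V²/2g = 0.02150·7509·0.1024 = 16.53 m
Minor: ΣK = 10.1; h_m = ΣK·V²/2g = 1.036 m
Total H_L = 16.53 + 1.036 = 17.56 m

H_L ≈ 17.6 m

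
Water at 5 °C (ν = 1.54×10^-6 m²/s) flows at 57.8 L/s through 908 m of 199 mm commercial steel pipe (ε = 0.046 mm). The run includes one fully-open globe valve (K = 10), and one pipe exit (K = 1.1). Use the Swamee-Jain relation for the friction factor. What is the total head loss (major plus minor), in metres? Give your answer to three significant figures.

H_L ≈ 15.6 m

V = 4Q/(πD²) = 1.858 m/s; V²/2g = 0.1760 m
Re = 2.40×10^5, ε/D = 2.31×10^-4 → f = 0.01697 (Swamee-Jain)
Major: h_f = f(L/D)·V²/2g = 0.01697·4563·0.1760 = 13.63 m
Minor: ΣK = 11.1; h_m = ΣK·V²/2g = 1.954 m
Total H_L = 13.63 + 1.954 = 15.58 m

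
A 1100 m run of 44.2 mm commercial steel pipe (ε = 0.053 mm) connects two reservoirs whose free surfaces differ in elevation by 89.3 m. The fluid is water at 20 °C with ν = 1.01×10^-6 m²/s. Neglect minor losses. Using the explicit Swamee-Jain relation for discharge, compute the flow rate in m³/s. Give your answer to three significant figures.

Q ≈ 0.00266 m³/s

Swamee-Jain (Type II): Q = -0.965·√(gD⁵h_f/L)·ln[ε/(3.7D) + √(3.17ν²L/(gD³h_f))]
√(gD⁵h_f/L) = √(9.81·0.0442⁵·89.3/1100) = 3.665×10^-4
ε/(3.7D) = 3.24×10^-4; √(3.17ν²L/(gD³h_f)) = 2.17×10^-4
Q = -0.965·3.665×10^-4·ln(5.409×10^-4) = 0.002661 m³/s
Check: V = 1.73 m/s, Re = 7.59×10^4, f = 0.02361, h_f = 90.0 m ≈ 89.3 m ✓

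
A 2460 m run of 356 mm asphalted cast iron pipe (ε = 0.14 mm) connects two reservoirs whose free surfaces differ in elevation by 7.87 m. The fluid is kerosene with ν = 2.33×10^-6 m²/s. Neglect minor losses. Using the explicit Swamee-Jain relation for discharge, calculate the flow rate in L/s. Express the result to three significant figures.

Swamee-Jain (Type II): Q = -0.965·√(gD⁵h_f/L)·ln[ε/(3.7D) + √(3.17ν²L/(gD³h_f))]
√(gD⁵h_f/L) = √(9.81·0.356⁵·7.87/2460) = 0.01340
ε/(3.7D) = 1.06×10^-4; √(3.17ν²L/(gD³h_f)) = 1.10×10^-4
Q = -0.965·0.01340·ln(2.165×10^-4) = 0.1091 m³/s
Check: V = 1.10 m/s, Re = 1.67×10^5, f = 0.01870, h_f = 7.91 m ≈ 7.87 m ✓

Q ≈ 109 L/s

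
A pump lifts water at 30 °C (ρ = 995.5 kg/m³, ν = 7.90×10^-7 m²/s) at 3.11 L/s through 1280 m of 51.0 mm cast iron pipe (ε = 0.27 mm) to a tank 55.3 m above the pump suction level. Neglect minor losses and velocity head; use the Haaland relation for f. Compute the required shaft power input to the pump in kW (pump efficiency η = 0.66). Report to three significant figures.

P_shaft ≈ 6.88 kW

V = 4Q/(πD²) = 1.522 m/s; Re = 9.83×10^4; ε/D = 0.00529; f = 0.03180
h_f = f(L/D)V²/2g = 94.27 m
Total head H = z + h_f = 55.3 + 94.27 = 149.6 m
P_hyd = ρgQH = 995.5·9.81·0.00311·149.6 = 4.543 kW
P_shaft = P_hyd/η = 4.543/0.66 = 6.883 kW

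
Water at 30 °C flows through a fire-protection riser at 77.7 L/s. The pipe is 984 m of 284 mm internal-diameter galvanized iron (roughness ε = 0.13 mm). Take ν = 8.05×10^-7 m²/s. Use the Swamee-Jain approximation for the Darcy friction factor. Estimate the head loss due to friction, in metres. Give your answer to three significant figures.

V = 4Q/(πD²) = 4·0.0777/(π·0.284²) = 1.227 m/s
Re = VD/ν = 1.227·0.284/8.05×10^-7 = 4.33×10^5 → turbulent
ε/D = 0.13/284 = 4.58×10^-4
Swamee-Jain: f = 0.01765
h_f = f(L/D)V²/(2g) = 0.01765·(984/0.284)·1.227²/(2·9.81) = 4.689 m

h_f ≈ 4.69 m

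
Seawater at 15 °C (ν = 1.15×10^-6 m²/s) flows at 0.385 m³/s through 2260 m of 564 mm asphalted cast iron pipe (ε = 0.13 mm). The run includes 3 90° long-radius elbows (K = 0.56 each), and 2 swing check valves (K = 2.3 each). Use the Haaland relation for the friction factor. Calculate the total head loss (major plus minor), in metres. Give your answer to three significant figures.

V = 4Q/(πD²) = 1.541 m/s; V²/2g = 0.1210 m
Re = 7.56×10^5, ε/D = 2.30×10^-4 → f = 0.01515 (Haaland)
Major: h_f = f(L/D)·V²/2g = 0.01515·4007·0.1210 = 7.346 m
Minor: ΣK = 6.28; h_m = ΣK·V²/2g = 0.7601 m
Total H_L = 7.346 + 0.7601 = 8.106 m

H_L ≈ 8.11 m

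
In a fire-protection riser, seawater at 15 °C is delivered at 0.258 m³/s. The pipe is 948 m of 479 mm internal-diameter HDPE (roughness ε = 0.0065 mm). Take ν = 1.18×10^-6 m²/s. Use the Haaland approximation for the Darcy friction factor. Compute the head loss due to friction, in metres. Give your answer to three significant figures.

h_f ≈ 2.67 m

V = 4Q/(πD²) = 4·0.258/(π·0.479²) = 1.432 m/s
Re = VD/ν = 1.432·0.479/1.18×10^-6 = 5.81×10^5 → turbulent
ε/D = 0.0065/479 = 1.36×10^-5
Haaland: f = 0.01289
h_f = f(L/D)V²/(2g) = 0.01289·(948/0.479)·1.432²/(2·9.81) = 2.666 m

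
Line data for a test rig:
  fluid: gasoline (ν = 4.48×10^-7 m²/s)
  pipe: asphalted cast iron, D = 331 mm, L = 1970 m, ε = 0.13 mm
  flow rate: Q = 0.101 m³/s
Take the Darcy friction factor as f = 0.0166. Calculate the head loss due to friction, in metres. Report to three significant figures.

h_f ≈ 6.94 m

V = 4Q/(πD²) = 4·0.101/(π·0.331²) = 1.174 m/s
h_f = f(L/D)V²/(2g) = 0.01660·(1970/0.331)·1.174²/(2·9.81) = 6.937 m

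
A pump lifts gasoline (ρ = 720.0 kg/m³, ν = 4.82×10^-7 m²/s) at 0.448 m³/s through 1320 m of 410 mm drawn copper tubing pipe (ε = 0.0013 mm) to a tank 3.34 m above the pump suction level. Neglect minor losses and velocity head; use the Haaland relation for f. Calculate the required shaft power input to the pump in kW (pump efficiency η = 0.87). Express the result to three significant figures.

V = 4Q/(πD²) = 3.393 m/s; Re = 2.89×10^6; ε/D = 3.17×10^-6; f = 0.009880
h_f = f(L/D)V²/2g = 18.67 m
Total head H = z + h_f = 3.34 + 18.67 = 22.01 m
P_hyd = ρgQH = 720.0·9.81·0.448·22.01 = 69.64 kW
P_shaft = P_hyd/η = 69.64/0.87 = 80.04 kW

P_shaft ≈ 80.0 kW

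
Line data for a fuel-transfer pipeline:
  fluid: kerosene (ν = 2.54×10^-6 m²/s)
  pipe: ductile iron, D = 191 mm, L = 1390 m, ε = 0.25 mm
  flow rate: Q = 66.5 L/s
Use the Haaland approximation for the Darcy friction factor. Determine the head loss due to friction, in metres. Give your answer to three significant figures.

h_f ≈ 44.4 m

V = 4Q/(πD²) = 4·0.0665/(π·0.191²) = 2.321 m/s
Re = VD/ν = 2.321·0.191/2.54×10^-6 = 1.75×10^5 → turbulent
ε/D = 0.25/191 = 0.00131
Haaland: f = 0.02221
h_f = f(L/D)V²/(2g) = 0.02221·(1390/0.191)·2.321²/(2·9.81) = 44.38 m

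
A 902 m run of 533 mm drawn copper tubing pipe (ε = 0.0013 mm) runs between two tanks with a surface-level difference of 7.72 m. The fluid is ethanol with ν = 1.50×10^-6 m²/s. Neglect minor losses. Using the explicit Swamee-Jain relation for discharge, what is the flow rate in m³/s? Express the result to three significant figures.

Swamee-Jain (Type II): Q = -0.965·√(gD⁵h_f/L)·ln[ε/(3.7D) + √(3.17ν²L/(gD³h_f))]
√(gD⁵h_f/L) = √(9.81·0.533⁵·7.72/902) = 0.06010
ε/(3.7D) = 6.59×10^-7; √(3.17ν²L/(gD³h_f)) = 2.37×10^-5
Q = -0.965·0.06010·ln(2.435×10^-5) = 0.6161 m³/s
Check: V = 2.76 m/s, Re = 9.81×10^5, f = 0.01171, h_f = 7.70 m ≈ 7.72 m ✓

Q ≈ 0.616 m³/s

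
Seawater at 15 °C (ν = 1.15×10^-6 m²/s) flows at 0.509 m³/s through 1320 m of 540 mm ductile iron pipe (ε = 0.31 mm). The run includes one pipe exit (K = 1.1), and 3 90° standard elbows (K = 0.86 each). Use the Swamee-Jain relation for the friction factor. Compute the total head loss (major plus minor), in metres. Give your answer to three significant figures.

V = 4Q/(πD²) = 2.222 m/s; V²/2g = 0.2518 m
Re = 1.04×10^6, ε/D = 5.74×10^-4 → f = 0.01776 (Swamee-Jain)
Major: h_f = f(L/D)·V²/2g = 0.01776·2444·0.2518 = 10.93 m
Minor: ΣK = 3.68; h_m = ΣK·V²/2g = 0.9265 m
Total H_L = 10.93 + 0.9265 = 11.86 m

H_L ≈ 11.9 m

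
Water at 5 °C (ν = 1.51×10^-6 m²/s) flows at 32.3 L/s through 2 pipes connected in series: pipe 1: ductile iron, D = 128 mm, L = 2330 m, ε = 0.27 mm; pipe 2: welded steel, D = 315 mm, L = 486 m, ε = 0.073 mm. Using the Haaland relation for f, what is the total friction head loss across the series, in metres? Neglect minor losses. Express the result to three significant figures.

H ≈ 144 m

Pipe 1: V = 2.510 m/s, Re = 2.13×10^5, ε/D = 0.00211, f = 0.02452, h_1 = f(L/D)V²/2g = 143.3 m
Pipe 2: V = 0.4145 m/s, Re = 8.65×10^4, ε/D = 2.32×10^-4, f = 0.01935, h_2 = f(L/D)V²/2g = 0.2614 m
Series → Q common, losses add: H = Σh = 143.6 m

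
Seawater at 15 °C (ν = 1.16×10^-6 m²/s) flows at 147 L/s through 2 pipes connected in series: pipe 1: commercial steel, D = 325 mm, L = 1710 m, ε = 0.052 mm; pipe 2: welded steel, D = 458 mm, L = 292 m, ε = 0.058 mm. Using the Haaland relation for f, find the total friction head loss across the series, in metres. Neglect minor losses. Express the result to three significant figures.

H ≈ 12.9 m

Pipe 1: V = 1.772 m/s, Re = 4.96×10^5, ε/D = 1.60×10^-4, f = 0.01491, h_1 = f(L/D)V²/2g = 12.56 m
Pipe 2: V = 0.8923 m/s, Re = 3.52×10^5, ε/D = 1.27×10^-4, f = 0.01515, h_2 = f(L/D)V²/2g = 0.3919 m
Series → Q common, losses add: H = Σh = 12.95 m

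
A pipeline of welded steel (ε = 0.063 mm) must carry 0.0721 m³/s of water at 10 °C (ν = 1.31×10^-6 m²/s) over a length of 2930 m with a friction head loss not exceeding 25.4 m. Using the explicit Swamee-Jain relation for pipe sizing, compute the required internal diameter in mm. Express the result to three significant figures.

D ≈ 246 mm

Swamee-Jain (Type III): D = 0.66·[ε^1.25·(LQ²/(gh_f))^4.75 + ν·Q^9.4·(L/(gh_f))^5.2]^0.04
LQ²/(gh_f) = 0.06113; L/(gh_f) = 11.76
Term 1 = ε^1.25·(…)^4.75 = 9.63×10^-12; Term 2 = ν·Q^9.4·(…)^5.2 = 8.87×10^-12
D = 0.66·(9.63×10^-12 + 8.87×10^-12)^0.04 = 0.2456 m = 246 mm
Check: V = 1.52 m/s, Re = 2.85×10^5, f = 0.01683, h_f = 23.7 m ≈ 25.4 m ✓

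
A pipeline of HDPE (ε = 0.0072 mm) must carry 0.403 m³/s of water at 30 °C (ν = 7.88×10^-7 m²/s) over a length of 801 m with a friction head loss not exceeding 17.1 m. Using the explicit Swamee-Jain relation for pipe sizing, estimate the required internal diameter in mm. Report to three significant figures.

Swamee-Jain (Type III): D = 0.66·[ε^1.25·(LQ²/(gh_f))^4.75 + ν·Q^9.4·(L/(gh_f))^5.2]^0.04
LQ²/(gh_f) = 0.7755; L/(gh_f) = 4.775
Term 1 = ε^1.25·(…)^4.75 = 1.11×10^-7; Term 2 = ν·Q^9.4·(…)^5.2 = 5.21×10^-7
D = 0.66·(1.11×10^-7 + 5.21×10^-7)^0.04 = 0.3729 m = 373 mm
Check: V = 3.69 m/s, Re = 1.75×10^6, f = 0.01122, h_f = 16.7 m ≈ 17.1 m ✓

D ≈ 373 mm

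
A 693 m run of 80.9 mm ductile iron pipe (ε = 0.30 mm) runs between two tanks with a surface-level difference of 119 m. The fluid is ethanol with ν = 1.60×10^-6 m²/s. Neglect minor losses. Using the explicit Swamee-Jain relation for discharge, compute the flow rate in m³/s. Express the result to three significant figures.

Q ≈ 0.0159 m³/s

Swamee-Jain (Type II): Q = -0.965·√(gD⁵h_f/L)·ln[ε/(3.7D) + √(3.17ν²L/(gD³h_f))]
√(gD⁵h_f/L) = √(9.81·0.0809⁵·119/693) = 0.002416
ε/(3.7D) = 0.00100; √(3.17ν²L/(gD³h_f)) = 9.54×10^-5
Q = -0.965·0.002416·ln(0.001098) = 0.01589 m³/s
Check: V = 3.09 m/s, Re = 1.56×10^5, f = 0.02874, h_f = 120 m ≈ 119 m ✓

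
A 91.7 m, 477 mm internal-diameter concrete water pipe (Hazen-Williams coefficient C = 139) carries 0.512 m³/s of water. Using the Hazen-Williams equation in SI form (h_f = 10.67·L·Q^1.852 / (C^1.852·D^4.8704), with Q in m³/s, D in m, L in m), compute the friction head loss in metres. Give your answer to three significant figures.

h_f ≈ 1.12 m

h_f = 10.67·91.7·0.512^1.852 / (139^1.852·0.477^4.8704) = 1.119 m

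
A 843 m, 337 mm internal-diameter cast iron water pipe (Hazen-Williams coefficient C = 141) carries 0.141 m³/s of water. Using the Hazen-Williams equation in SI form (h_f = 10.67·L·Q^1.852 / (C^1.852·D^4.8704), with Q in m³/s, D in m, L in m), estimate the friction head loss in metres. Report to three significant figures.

h_f ≈ 5.00 m

h_f = 10.67·843·0.141^1.852 / (141^1.852·0.337^4.8704) = 4.996 m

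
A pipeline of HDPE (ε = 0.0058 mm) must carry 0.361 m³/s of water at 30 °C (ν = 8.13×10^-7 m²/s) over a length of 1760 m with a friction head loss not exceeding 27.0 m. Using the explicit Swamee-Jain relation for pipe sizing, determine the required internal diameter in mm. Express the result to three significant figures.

Swamee-Jain (Type III): D = 0.66·[ε^1.25·(LQ²/(gh_f))^4.75 + ν·Q^9.4·(L/(gh_f))^5.2]^0.04
LQ²/(gh_f) = 0.8660; L/(gh_f) = 6.645
Term 1 = ε^1.25·(…)^4.75 = 1.44×10^-7; Term 2 = ν·Q^9.4·(…)^5.2 = 1.07×10^-6
D = 0.66·(1.44×10^-7 + 1.07×10^-6)^0.04 = 0.3827 m = 383 mm
Check: V = 3.14 m/s, Re = 1.48×10^6, f = 0.01134, h_f = 26.2 m ≈ 27.0 m ✓

D ≈ 383 mm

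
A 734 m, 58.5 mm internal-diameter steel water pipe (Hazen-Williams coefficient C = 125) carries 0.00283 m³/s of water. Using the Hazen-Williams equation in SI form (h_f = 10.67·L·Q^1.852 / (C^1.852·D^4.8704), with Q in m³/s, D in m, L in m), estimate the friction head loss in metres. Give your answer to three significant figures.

h_f ≈ 19.7 m

h_f = 10.67·734·0.00283^1.852 / (125^1.852·0.0585^4.8704) = 19.75 m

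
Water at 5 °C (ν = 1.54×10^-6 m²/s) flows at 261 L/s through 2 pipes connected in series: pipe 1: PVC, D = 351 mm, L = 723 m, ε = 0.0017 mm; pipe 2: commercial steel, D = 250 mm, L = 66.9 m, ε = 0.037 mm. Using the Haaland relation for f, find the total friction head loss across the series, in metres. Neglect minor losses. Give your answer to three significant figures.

Pipe 1: V = 2.697 m/s, Re = 6.15×10^5, ε/D = 4.84×10^-6, f = 0.01265, h_1 = f(L/D)V²/2g = 9.666 m
Pipe 2: V = 5.317 m/s, Re = 8.63×10^5, ε/D = 1.48×10^-4, f = 0.01412, h_2 = f(L/D)V²/2g = 5.445 m
Series → Q common, losses add: H = Σh = 15.11 m

H ≈ 15.1 m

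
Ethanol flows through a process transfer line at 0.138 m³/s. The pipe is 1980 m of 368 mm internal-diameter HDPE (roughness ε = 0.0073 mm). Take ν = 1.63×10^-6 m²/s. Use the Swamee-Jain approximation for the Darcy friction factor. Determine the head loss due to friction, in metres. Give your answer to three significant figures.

h_f ≈ 6.77 m

V = 4Q/(πD²) = 4·0.138/(π·0.368²) = 1.297 m/s
Re = VD/ν = 1.297·0.368/1.63×10^-6 = 2.93×10^5 → turbulent
ε/D = 0.0073/368 = 1.98×10^-5
Swamee-Jain: f = 0.01467
h_f = f(L/D)V²/(2g) = 0.01467·(1980/0.368)·1.297²/(2·9.81) = 6.771 m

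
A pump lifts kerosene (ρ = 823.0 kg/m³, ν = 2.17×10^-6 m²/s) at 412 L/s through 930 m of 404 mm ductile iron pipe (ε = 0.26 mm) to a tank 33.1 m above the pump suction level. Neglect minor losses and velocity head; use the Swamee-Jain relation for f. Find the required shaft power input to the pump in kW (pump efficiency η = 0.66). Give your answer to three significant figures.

P_shaft ≈ 280 kW

V = 4Q/(πD²) = 3.214 m/s; Re = 5.98×10^5; ε/D = 6.44×10^-4; f = 0.01849
h_f = f(L/D)V²/2g = 22.41 m
Total head H = z + h_f = 33.1 + 22.41 = 55.51 m
P_hyd = ρgQH = 823.0·9.81·0.412·55.51 = 184.6 kW
P_shaft = P_hyd/η = 184.6/0.66 = 279.7 kW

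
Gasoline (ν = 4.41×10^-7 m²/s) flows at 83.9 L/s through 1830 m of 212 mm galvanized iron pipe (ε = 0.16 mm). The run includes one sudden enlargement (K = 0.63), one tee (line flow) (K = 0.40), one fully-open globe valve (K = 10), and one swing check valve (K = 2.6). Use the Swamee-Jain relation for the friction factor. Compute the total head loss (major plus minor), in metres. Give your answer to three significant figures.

H_L ≈ 50.6 m

V = 4Q/(πD²) = 2.377 m/s; V²/2g = 0.2879 m
Re = 1.14×10^6, ε/D = 7.55×10^-4 → f = 0.01877 (Swamee-Jain)
Major: h_f = f(L/D)·V²/2g = 0.01877·8632·0.2879 = 46.66 m
Minor: ΣK = 13.6; h_m = ΣK·V²/2g = 3.925 m
Total H_L = 46.66 + 3.925 = 50.58 m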